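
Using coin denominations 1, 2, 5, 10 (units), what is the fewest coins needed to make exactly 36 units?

5

Use the largest denomination that fits, subtract, and repeat.
36 = 3×10 + 1×5 + 1×1
Total coins = 3 + 1 + 1 = 5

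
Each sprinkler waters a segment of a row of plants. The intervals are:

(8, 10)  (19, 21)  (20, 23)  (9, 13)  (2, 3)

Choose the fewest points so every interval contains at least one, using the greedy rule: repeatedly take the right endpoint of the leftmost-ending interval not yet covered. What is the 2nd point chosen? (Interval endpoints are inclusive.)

10

Process intervals by earliest right end; each time one isn't hit yet, stab at its right endpoint.
Sorted: [2,3] [8,10] [9,13] [19,21] [20,23]
{[2,3]} hit by 3; {[8,10],[9,13]} hit by 10; {[19,21],[20,23]} hit by 21.
Points: 3, 10, 21 (3 total).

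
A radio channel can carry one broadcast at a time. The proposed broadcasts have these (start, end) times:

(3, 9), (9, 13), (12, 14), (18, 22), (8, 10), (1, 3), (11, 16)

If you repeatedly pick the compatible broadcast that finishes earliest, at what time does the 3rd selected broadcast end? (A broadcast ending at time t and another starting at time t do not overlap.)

13

Sort by end time and greedily take each interval whose start is ≥ the last chosen end.
Sorted by end: (1,3)  (3,9)  (8,10)  (9,13)  (12,14)  (11,16)  (18,22)
take (1,3); take (3,9); skip (8,10); take (9,13); skip (11,16); take (18,22).
Selected: (1,3) (3,9) (9,13) (18,22)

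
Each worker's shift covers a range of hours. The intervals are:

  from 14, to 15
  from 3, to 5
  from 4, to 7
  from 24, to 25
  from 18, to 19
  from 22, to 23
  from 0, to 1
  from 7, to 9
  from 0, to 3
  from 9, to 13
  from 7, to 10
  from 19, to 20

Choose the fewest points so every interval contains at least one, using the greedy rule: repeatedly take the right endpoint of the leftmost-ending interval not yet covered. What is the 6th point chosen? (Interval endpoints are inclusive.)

Sorted: [0,1] [0,3] [3,5] [4,7] [7,9] [7,10] [9,13] [14,15] [18,19] [19,20] [22,23] [24,25]
{[0,1],[0,3]} hit by 1; {[3,5],[4,7]} hit by 5; {[7,9],[7,10],[9,13]} hit by 9; {[14,15]} hit by 15; {[18,19],[19,20]} hit by 19; {[22,23]} hit by 23; {[24,25]} hit by 25.
Points: 1, 5, 9, 15, 19, 23, 25 (7 total).

23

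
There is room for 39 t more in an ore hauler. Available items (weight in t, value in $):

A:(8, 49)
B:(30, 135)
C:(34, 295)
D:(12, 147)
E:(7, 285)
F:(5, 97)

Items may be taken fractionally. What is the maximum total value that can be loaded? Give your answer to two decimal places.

Order: E (285/7=40.71) > F (97/5=19.40) > D (147/12=12.25) > C (295/34=8.68) > A (49/8=6.12) > B (135/30=4.50)
Fill: take E (7 @ 285) → take F (5 @ 97) → take D (12 @ 147) → take 15/34 of C → 130.15; 39/39 used.
Total value = 659.15

659.15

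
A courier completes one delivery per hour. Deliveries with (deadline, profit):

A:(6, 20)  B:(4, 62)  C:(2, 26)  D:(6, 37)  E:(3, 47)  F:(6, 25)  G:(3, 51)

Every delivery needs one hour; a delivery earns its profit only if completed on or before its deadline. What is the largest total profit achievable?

248

Take jobs in profit order; each goes to the latest open slot no later than its deadline.
By profit: B(d4,62), G(d3,51), E(d3,47), D(d6,37), C(d2,26), F(d6,25), A(d6,20)
B→slot 4; G→slot 3; E→slot 2; D→slot 6; C→slot 1; F→slot 5; A skipped.
Profit = 26 + 47 + 51 + 62 + 25 + 37 = 248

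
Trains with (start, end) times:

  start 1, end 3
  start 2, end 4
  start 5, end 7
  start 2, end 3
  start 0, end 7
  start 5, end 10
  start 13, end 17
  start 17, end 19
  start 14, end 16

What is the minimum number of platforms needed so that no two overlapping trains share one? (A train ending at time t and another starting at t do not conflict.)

starts: [0, 1, 2, 2, 5, 5, 13, 14, 17]
ends:   [3, 3, 4, 7, 7, 10, 16, 17, 19]
s0→1 s1→2 s2→3 s2→4  — peak 4.

4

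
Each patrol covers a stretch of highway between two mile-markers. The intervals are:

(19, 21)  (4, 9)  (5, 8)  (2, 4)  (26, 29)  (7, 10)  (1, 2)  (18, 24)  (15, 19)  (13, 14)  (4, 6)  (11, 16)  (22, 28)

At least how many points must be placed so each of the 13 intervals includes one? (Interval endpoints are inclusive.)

6

By right end: [1,2]  [2,4]  [4,6]  [5,8]  [4,9]  [7,10]  [13,14]  [11,16]  [15,19]  [19,21]  [18,24]  [22,28]  [26,29]
[1,2] uncovered → point at 2; [4,6] uncovered → point at 6; [7,10] uncovered → point at 10; [13,14] uncovered → point at 14; [15,19] uncovered → point at 19; [22,28] uncovered → point at 28.
Points: 2, 6, 10, 14, 19, 28 (6 total).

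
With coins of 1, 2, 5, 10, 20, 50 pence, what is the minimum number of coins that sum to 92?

Greedy: take as many of the largest coin as possible, then repeat with the remainder.
92 − 1×50→42 − 2×20→2 − 1×2→0
Total coins = 1 + 2 + 1 = 4

4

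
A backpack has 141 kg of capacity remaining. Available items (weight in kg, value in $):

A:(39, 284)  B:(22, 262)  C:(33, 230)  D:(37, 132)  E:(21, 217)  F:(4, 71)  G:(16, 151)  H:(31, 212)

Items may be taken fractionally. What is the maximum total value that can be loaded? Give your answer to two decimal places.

1256.03

Ratios (sorted): F 17.75, B 11.91, E 10.33, G 9.44, A 7.28, C 6.97, H 6.84, D 3.57
take F (4 @ 71); take B (22 @ 262); take E (21 @ 217); take G (16 @ 151); take A (39 @ 284); take C (33 @ 230); take 6/31 of H → 41.03. Capacity used 141/141.
Total value = 1256.03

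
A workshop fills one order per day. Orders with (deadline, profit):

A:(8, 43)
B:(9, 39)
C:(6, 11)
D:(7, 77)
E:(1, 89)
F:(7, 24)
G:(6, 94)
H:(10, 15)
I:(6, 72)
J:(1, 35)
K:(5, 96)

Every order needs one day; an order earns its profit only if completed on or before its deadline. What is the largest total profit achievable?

Sort by profit descending; place each in the latest free slot ≤ its deadline.
By profit: K(d5,96), G(d6,94), E(d1,89), D(d7,77), I(d6,72), A(d8,43), B(d9,39), J(d1,35), F(d7,24), H(d10,15), C(d6,11)
K→slot 5; G→slot 6; E→slot 1; D→slot 7; I→slot 4; A→slot 8; B→slot 9; J skipped; F→slot 3; H→slot 10; C→slot 2.
Profit = 89 + 11 + 24 + 72 + 96 + 94 + 77 + 43 + 39 + 15 = 560

560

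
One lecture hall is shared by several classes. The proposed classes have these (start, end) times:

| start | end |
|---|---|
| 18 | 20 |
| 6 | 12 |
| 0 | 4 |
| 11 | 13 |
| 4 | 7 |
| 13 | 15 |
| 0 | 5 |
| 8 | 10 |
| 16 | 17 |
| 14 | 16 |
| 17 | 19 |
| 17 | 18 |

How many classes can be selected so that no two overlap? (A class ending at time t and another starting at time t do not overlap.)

8

Order by finish time; keep every interval that doesn't clash with the previous kept one.
By end time: (0,4), (0,5), (4,7), (8,10), (6,12), (11,13), (13,15), (14,16), (16,17), (17,18), (17,19), (18,20).
Pick (0,4); next start ≥ 4 → (4,7); next start ≥ 7 → (8,10); next start ≥ 10 → (11,13); next start ≥ 13 → (13,15); next start ≥ 15 → (16,17); next start ≥ 17 → (17,18); next start ≥ 18 → (18,20).
Selected 8 classes.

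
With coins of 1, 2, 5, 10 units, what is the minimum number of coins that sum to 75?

8

Use the largest denomination that fits, subtract, and repeat.
75 − 7×10→5 − 1×5→0
Total coins = 7 + 1 = 8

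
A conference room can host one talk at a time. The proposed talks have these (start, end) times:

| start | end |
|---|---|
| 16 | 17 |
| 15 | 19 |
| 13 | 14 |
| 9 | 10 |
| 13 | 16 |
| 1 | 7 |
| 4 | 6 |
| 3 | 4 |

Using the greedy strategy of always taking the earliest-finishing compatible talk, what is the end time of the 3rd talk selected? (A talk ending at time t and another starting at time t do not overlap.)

By end time: (3,4), (4,6), (1,7), (9,10), (13,14), (13,16), (16,17), (15,19).
Pick (3,4); next start ≥ 4 → (4,6); next start ≥ 6 → (9,10); next start ≥ 10 → (13,14); next start ≥ 14 → (16,17).
Selected: (3,4) (4,6) (9,10) (13,14) (16,17)

10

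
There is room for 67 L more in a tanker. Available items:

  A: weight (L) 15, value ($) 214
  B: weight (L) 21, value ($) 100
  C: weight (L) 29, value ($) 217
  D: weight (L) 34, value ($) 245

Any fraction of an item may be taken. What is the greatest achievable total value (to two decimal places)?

Order: A (214/15=14.27) > C (217/29=7.48) > D (245/34=7.21) > B (100/21=4.76)
Fill: take A (15 @ 214) → take C (29 @ 217) → take 23/34 of D → 165.74; 67/67 used.
Total value = 596.74

596.74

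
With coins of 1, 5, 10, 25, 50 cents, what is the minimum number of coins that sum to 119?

Greedy: take as many of the largest coin as possible, then repeat with the remainder.
119 − 2×50→19 − 1×10→9 − 1×5→4 − 4×1→0
Total coins = 2 + 1 + 1 + 4 = 8

8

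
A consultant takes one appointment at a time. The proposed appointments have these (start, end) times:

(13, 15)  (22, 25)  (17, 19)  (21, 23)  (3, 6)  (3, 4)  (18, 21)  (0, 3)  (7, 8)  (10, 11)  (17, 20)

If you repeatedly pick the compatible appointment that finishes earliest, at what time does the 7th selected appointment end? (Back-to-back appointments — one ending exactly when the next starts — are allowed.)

By end time: (0,3), (3,4), (3,6), (7,8), (10,11), (13,15), (17,19), (17,20), (18,21), (21,23), (22,25).
Pick (0,3); next start ≥ 3 → (3,4); next start ≥ 4 → (7,8); next start ≥ 8 → (10,11); next start ≥ 11 → (13,15); next start ≥ 15 → (17,19); next start ≥ 19 → (21,23).
Selected: (0,3) (3,4) (7,8) (10,11) (13,15) (17,19) (21,23)

23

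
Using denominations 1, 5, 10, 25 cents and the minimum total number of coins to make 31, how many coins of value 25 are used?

31 − 1×25→6 − 1×5→1 − 1×1→0
Count of 25: 1

1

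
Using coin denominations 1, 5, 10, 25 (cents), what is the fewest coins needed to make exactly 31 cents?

31 = 1×25 + 1×5 + 1×1
Total coins = 1 + 1 + 1 = 3

3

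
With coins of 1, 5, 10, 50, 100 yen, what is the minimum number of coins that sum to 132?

6

Use the largest denomination that fits, subtract, and repeat.
132 − 1×100→32 − 3×10→2 − 2×1→0
Total coins = 1 + 3 + 2 = 6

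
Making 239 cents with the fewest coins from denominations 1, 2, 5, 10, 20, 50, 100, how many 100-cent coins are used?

2

Greedy: take as many of the largest coin as possible, then repeat with the remainder.
239 = 2×100 + 1×20 + 1×10 + 1×5 + 2×2
Count of 100: 2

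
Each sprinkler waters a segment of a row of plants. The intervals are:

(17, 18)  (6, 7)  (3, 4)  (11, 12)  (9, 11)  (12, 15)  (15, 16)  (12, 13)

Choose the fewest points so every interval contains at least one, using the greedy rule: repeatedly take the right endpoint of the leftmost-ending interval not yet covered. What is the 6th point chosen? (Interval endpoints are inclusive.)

18

Sort by right endpoint; whenever an interval is uncovered, place a point at its right end.
Sorted: [3,4] [6,7] [9,11] [11,12] [12,13] [12,15] [15,16] [17,18]
{[3,4]} hit by 4; {[6,7]} hit by 7; {[9,11],[11,12]} hit by 11; {[12,13],[12,15]} hit by 13; {[15,16]} hit by 16; {[17,18]} hit by 18.
Points: 4, 7, 11, 13, 16, 18 (6 total).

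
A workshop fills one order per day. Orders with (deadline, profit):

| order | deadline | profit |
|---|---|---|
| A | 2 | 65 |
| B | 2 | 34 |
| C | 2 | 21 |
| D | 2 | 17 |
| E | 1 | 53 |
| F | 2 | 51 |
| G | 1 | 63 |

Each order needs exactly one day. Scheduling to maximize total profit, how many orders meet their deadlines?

Profit order: A=65 G=63 E=53 F=51 B=34 C=21 D=17
Assign: A→slot 2, G→slot 1, E skipped, F skipped, B skipped, C skipped, D skipped.
Slots: [1:G] [2:A]
2 of 7 scheduled.

2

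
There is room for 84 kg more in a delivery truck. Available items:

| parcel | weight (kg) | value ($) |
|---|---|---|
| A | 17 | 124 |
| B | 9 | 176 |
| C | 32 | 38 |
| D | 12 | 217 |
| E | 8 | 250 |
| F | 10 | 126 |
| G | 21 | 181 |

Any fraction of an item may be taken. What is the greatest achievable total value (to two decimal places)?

Greedy by value/weight ratio, highest first.
Ratios (sorted): E 31.25, B 19.56, D 18.08, F 12.60, G 8.62, A 7.29, C 1.19
take E (8 @ 250); take B (9 @ 176); take D (12 @ 217); take F (10 @ 126); take G (21 @ 181); take A (17 @ 124); take 7/32 of C → 8.31. Capacity used 84/84.
Total value = 1082.31

1082.31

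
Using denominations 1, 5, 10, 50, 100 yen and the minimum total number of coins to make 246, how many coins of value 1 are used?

246 = 2×100 + 4×10 + 1×5 + 1×1
Count of 1: 1

1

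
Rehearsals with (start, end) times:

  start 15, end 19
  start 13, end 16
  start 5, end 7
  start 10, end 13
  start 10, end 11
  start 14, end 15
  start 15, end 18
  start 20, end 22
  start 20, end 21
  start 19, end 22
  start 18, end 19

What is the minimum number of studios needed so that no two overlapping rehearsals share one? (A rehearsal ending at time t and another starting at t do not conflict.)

3

The answer is the maximum number of intervals overlapping at any instant.
starts: [5, 10, 10, 13, 14, 15, 15, 18, 19, 20, 20]
ends:   [7, 11, 13, 15, 16, 18, 19, 19, 21, 22, 22]
s5→1 e7→0 s10→1 s10→2 e11→1 e13→0 s13→1 s14→2 e15→1 s15→2 s15→3  — peak 3.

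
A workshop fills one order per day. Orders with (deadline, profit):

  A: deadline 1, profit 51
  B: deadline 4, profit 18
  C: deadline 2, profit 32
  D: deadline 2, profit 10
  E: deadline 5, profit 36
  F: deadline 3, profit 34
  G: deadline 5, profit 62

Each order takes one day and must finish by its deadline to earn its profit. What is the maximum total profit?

215

By profit: G(d5,62), A(d1,51), E(d5,36), F(d3,34), C(d2,32), B(d4,18), D(d2,10)
G→slot 5; A→slot 1; E→slot 4; F→slot 3; C→slot 2; B skipped; D skipped.
Profit = 51 + 32 + 34 + 36 + 62 = 215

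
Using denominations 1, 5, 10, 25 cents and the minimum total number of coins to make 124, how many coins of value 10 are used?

124 = 4×25 + 2×10 + 4×1
Count of 10: 2

2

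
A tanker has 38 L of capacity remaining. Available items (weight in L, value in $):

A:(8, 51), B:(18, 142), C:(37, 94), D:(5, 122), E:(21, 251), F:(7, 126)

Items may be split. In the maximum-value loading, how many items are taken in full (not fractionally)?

Greedy by value/weight ratio, highest first.
Order: D (122/5=24.40) > F (126/7=18.00) > E (251/21=11.95) > B (142/18=7.89) > A (51/8=6.38) > C (94/37=2.54)
Fill: take D (5 @ 122) → take F (7 @ 126) → take E (21 @ 251) → take 5/18 of B → 39.44; 38/38 used.
3 item(s) taken whole; one partial (take 5/18 of B).

3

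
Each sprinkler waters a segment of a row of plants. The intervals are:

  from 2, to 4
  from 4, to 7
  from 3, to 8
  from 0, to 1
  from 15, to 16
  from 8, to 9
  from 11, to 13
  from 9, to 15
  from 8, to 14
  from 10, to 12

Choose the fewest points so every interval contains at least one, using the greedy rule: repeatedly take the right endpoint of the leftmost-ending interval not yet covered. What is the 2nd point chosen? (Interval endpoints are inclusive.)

4

Sort by right endpoint; whenever an interval is uncovered, place a point at its right end.
Sorted: [0,1] [2,4] [4,7] [3,8] [8,9] [10,12] [11,13] [8,14] [9,15] [15,16]
{[0,1]} hit by 1; {[2,4],[4,7],[3,8]} hit by 4; {[8,9]} hit by 9; {[10,12],[11,13],[8,14],[9,15]} hit by 12; {[15,16]} hit by 16.
Points: 1, 4, 9, 12, 16 (5 total).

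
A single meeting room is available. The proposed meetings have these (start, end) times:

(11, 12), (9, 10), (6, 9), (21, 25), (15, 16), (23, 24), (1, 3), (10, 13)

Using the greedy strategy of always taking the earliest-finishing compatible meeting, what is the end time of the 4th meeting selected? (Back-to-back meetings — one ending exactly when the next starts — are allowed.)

12

By end time: (1,3), (6,9), (9,10), (11,12), (10,13), (15,16), (23,24), (21,25).
Pick (1,3); next start ≥ 3 → (6,9); next start ≥ 9 → (9,10); next start ≥ 10 → (11,12); next start ≥ 12 → (15,16); next start ≥ 16 → (23,24).
Selected: (1,3) (6,9) (9,10) (11,12) (15,16) (23,24)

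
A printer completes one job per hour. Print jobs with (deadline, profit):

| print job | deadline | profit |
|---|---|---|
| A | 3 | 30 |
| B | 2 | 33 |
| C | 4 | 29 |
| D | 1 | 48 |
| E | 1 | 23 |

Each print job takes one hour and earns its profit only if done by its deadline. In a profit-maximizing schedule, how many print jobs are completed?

By profit: D(d1,48), B(d2,33), A(d3,30), C(d4,29), E(d1,23)
D→slot 1; B→slot 2; A→slot 3; C→slot 4; E skipped.
4 of 5 scheduled.

4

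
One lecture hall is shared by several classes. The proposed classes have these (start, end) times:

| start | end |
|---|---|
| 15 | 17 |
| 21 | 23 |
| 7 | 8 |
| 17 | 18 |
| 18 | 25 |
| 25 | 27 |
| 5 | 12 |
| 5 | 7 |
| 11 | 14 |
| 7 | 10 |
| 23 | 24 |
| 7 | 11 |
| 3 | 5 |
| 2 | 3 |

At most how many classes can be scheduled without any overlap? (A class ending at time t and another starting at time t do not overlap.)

Greedy by earliest finish: after sorting by end time, pick each interval compatible with the last pick.
Sorted by end: (2,3)  (3,5)  (5,7)  (7,8)  (7,10)  (7,11)  (5,12)  (11,14)  (15,17)  (17,18)  (21,23)  (23,24)  (18,25)  (25,27)
take (2,3); take (3,5); take (5,7); take (7,8); skip (7,11); skip (5,12); take (11,14); take (15,17); take (17,18); take (21,23); take (23,24); take (25,27).
Selected 10 classes.

10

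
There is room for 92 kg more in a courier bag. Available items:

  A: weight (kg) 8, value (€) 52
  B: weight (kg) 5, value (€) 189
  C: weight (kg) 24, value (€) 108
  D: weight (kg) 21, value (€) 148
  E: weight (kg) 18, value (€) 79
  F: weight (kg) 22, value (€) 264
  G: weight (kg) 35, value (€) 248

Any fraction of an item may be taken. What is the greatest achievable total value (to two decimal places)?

Ratios (sorted): B 37.80, F 12.00, G 7.09, D 7.05, A 6.50, C 4.50, E 4.39
take B (5 @ 189); take F (22 @ 264); take G (35 @ 248); take D (21 @ 148); take A (8 @ 52); take 1/24 of C → 4.50. Capacity used 92/92.
Total value = 905.50

905.50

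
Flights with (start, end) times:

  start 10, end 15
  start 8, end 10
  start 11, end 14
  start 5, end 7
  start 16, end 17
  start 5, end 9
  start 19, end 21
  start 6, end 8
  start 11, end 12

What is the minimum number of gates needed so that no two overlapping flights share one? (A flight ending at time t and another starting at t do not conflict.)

3

The answer is the maximum number of intervals overlapping at any instant.
Events (time:±→running): 5:+→1 5:+→2 6:+→3 … peak 3.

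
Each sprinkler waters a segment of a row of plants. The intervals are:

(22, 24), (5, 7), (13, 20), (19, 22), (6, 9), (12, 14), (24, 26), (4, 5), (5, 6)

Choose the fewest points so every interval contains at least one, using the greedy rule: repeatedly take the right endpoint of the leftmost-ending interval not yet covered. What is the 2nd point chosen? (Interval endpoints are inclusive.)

9

Sorted: [4,5] [5,6] [5,7] [6,9] [12,14] [13,20] [19,22] [22,24] [24,26]
{[4,5],[5,6],[5,7]} hit by 5; {[6,9]} hit by 9; {[12,14],[13,20]} hit by 14; {[19,22],[22,24]} hit by 22; {[24,26]} hit by 26.
Points: 5, 9, 14, 22, 26 (5 total).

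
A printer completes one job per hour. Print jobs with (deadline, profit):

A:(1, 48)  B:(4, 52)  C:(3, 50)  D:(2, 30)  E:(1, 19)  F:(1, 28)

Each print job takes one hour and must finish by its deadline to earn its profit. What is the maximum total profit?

Take jobs in profit order; each goes to the latest open slot no later than its deadline.
Profit order: B=52 C=50 A=48 D=30 F=28 E=19
Assign: B→slot 4, C→slot 3, A→slot 1, D→slot 2, F skipped, E skipped.
Slots: [1:A] [2:D] [3:C] [4:B]
Profit = 48 + 30 + 50 + 52 = 180

180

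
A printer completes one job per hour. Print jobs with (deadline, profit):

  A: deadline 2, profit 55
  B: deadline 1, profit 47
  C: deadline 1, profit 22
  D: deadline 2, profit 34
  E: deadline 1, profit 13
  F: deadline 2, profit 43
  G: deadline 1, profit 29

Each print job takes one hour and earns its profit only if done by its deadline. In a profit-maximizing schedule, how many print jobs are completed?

Take jobs in profit order; each goes to the latest open slot no later than its deadline.
By profit: A(d2,55), B(d1,47), F(d2,43), D(d2,34), G(d1,29), C(d1,22), E(d1,13)
A→slot 2; B→slot 1; F skipped; D skipped; G skipped; C skipped; E skipped.
2 of 7 scheduled.

2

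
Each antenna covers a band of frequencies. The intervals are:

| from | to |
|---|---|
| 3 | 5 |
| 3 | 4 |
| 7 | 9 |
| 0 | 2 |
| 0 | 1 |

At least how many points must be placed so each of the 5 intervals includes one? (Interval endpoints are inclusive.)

By right end: [0,1]  [0,2]  [3,4]  [3,5]  [7,9]
[0,1] uncovered → point at 1; [3,4] uncovered → point at 4; [7,9] uncovered → point at 9.
Points: 1, 4, 9 (3 total).

3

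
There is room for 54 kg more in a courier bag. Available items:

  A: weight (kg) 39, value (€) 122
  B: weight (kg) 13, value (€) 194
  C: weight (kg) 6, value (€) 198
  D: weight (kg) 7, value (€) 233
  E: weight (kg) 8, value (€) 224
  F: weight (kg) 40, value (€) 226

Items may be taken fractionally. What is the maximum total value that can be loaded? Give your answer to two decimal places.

962.00

Ratios (sorted): D 33.29, C 33.00, E 28.00, B 14.92, F 5.65, A 3.13
take D (7 @ 233); take C (6 @ 198); take E (8 @ 224); take B (13 @ 194); take 20/40 of F → 113.00. Capacity used 54/54.
Total value = 962.00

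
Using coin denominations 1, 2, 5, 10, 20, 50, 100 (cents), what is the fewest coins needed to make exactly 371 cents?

Use the largest denomination that fits, subtract, and repeat.
371 = 3×100 + 1×50 + 1×20 + 1×1
Total coins = 3 + 1 + 1 + 1 = 6

6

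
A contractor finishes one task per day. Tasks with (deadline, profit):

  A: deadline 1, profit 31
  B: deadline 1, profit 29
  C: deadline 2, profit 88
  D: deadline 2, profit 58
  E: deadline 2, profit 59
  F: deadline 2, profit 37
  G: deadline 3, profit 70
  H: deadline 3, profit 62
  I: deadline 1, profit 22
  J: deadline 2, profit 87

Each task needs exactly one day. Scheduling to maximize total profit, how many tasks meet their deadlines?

3

Sort by profit descending; place each in the latest free slot ≤ its deadline.
By profit: C(d2,88), J(d2,87), G(d3,70), H(d3,62), E(d2,59), D(d2,58), F(d2,37), A(d1,31), B(d1,29), I(d1,22)
C→slot 2; J→slot 1; G→slot 3; H skipped; E skipped; D skipped; F skipped; A skipped; B skipped; I skipped.
3 of 10 scheduled.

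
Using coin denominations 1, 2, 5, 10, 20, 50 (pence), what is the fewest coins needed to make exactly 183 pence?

Use the largest denomination that fits, subtract, and repeat.
183 = 3×50 + 1×20 + 1×10 + 1×2 + 1×1
Total coins = 3 + 1 + 1 + 1 + 1 = 7

7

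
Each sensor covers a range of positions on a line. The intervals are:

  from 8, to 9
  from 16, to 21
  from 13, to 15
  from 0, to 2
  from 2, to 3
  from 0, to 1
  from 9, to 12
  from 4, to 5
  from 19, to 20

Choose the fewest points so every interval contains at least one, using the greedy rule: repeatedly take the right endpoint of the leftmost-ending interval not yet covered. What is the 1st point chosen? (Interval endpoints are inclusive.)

Sort by right endpoint; whenever an interval is uncovered, place a point at its right end.
By right end: [0,1]  [0,2]  [2,3]  [4,5]  [8,9]  [9,12]  [13,15]  [19,20]  [16,21]
[0,1] uncovered → point at 1; [2,3] uncovered → point at 3; [4,5] uncovered → point at 5; [8,9] uncovered → point at 9; [13,15] uncovered → point at 15; [19,20] uncovered → point at 20.
Points: 1, 3, 5, 9, 15, 20 (6 total).

1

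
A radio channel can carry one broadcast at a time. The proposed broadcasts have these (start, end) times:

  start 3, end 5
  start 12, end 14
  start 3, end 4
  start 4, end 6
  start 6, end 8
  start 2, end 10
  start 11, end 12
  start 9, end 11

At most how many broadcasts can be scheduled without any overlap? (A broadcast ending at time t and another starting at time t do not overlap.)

Sorted by end: (3,4)  (3,5)  (4,6)  (6,8)  (2,10)  (9,11)  (11,12)  (12,14)
take (3,4); take (4,6); take (6,8); take (9,11); take (11,12); take (12,14).
Selected 6 broadcasts.

6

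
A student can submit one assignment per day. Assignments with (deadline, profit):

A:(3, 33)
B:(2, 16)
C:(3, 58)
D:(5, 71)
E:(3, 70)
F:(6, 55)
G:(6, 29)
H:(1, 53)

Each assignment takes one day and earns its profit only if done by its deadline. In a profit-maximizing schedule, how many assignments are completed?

6

Take jobs in profit order; each goes to the latest open slot no later than its deadline.
Profit order: D=71 E=70 C=58 F=55 H=53 A=33 G=29 B=16
Assign: D→slot 5, E→slot 3, C→slot 2, F→slot 6, H→slot 1, A skipped, G→slot 4, B skipped.
Slots: [1:H] [2:C] [3:E] [4:G] [5:D] [6:F]
6 of 8 scheduled.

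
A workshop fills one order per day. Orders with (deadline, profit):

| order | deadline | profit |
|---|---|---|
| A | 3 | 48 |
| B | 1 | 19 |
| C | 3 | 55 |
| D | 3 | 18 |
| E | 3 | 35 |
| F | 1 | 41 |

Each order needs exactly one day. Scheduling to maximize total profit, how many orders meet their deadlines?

By profit: C(d3,55), A(d3,48), F(d1,41), E(d3,35), B(d1,19), D(d3,18)
C→slot 3; A→slot 2; F→slot 1; E skipped; B skipped; D skipped.
3 of 6 scheduled.

3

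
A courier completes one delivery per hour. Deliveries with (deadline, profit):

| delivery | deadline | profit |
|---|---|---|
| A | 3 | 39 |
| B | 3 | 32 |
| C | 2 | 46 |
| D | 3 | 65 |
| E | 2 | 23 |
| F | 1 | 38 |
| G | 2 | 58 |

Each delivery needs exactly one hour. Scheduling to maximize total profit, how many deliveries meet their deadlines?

Profit order: D=65 G=58 C=46 A=39 F=38 B=32 E=23
Assign: D→slot 3, G→slot 2, C→slot 1, A skipped, F skipped, B skipped, E skipped.
Slots: [1:C] [2:G] [3:D]
3 of 7 scheduled.

3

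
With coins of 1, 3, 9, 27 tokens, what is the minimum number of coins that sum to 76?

6

Use the largest denomination that fits, subtract, and repeat.
76 − 2×27→22 − 2×9→4 − 1×3→1 − 1×1→0
Total coins = 2 + 2 + 1 + 1 = 6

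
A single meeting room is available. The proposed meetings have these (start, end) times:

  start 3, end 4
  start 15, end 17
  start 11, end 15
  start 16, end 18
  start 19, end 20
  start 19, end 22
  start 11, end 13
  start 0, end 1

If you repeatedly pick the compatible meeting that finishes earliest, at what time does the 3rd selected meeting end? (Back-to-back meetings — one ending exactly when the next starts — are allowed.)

13

Sort by end time and greedily take each interval whose start is ≥ the last chosen end.
Sorted by end: (0,1)  (3,4)  (11,13)  (11,15)  (15,17)  (16,18)  (19,20)  (19,22)
take (0,1); take (3,4); take (11,13); take (15,17); skip (16,18); take (19,20).
Selected: (0,1) (3,4) (11,13) (15,17) (19,20)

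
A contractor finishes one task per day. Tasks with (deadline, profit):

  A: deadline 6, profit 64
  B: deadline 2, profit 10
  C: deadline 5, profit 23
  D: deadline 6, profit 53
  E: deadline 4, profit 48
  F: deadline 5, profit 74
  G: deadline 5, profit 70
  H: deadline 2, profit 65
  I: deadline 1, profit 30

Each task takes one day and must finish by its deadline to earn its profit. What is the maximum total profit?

Profit order: F=74 G=70 H=65 A=64 D=53 E=48 I=30 C=23 B=10
Assign: F→slot 5, G→slot 4, H→slot 2, A→slot 6, D→slot 3, E→slot 1, I skipped, C skipped, B skipped.
Slots: [1:E] [2:H] [3:D] [4:G] [5:F] [6:A]
Profit = 48 + 65 + 53 + 70 + 74 + 64 = 374

374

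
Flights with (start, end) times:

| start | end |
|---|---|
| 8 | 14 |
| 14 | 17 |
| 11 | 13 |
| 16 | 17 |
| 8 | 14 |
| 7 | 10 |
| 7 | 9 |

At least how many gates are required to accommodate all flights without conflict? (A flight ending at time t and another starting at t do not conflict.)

The answer is the maximum number of intervals overlapping at any instant.
Events (time:±→running): 7:+→1 7:+→2 8:+→3 8:+→4 … peak 4.

4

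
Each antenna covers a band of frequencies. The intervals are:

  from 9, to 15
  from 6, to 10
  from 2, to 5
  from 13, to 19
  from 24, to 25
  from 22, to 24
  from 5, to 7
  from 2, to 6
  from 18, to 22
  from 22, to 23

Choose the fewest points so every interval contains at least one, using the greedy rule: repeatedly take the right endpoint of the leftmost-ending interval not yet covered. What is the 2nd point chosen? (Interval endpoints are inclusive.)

10

Process intervals by earliest right end; each time one isn't hit yet, stab at its right endpoint.
By right end: [2,5]  [2,6]  [5,7]  [6,10]  [9,15]  [13,19]  [18,22]  [22,23]  [22,24]  [24,25]
[2,5] uncovered → point at 5; [6,10] uncovered → point at 10; [13,19] uncovered → point at 19; [22,23] uncovered → point at 23; [24,25] uncovered → point at 25.
Points: 5, 10, 19, 23, 25 (5 total).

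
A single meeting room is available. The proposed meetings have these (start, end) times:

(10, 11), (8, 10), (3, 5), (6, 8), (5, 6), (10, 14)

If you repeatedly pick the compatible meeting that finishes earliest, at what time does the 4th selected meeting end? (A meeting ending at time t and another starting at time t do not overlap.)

Sort by end time and greedily take each interval whose start is ≥ the last chosen end.
Sorted by end: (3,5)  (5,6)  (6,8)  (8,10)  (10,11)  (10,14)
take (3,5); take (5,6); take (6,8); take (8,10); take (10,11).
Selected: (3,5) (5,6) (6,8) (8,10) (10,11)

10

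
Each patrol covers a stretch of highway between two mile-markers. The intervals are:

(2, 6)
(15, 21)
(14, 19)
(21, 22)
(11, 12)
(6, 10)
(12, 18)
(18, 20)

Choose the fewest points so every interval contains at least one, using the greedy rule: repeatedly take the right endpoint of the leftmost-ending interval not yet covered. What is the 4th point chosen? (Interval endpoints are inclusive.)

Sort by right endpoint; whenever an interval is uncovered, place a point at its right end.
Sorted: [2,6] [6,10] [11,12] [12,18] [14,19] [18,20] [15,21] [21,22]
{[2,6],[6,10]} hit by 6; {[11,12],[12,18]} hit by 12; {[14,19],[18,20],[15,21]} hit by 19; {[21,22]} hit by 22.
Points: 6, 12, 19, 22 (4 total).

22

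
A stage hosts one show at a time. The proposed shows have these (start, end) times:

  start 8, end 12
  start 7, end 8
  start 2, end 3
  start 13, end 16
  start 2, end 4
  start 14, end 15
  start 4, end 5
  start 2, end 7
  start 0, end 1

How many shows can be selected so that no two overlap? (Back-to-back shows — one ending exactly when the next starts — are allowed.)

6

Greedy by earliest finish: after sorting by end time, pick each interval compatible with the last pick.
Sorted by end: (0,1)  (2,3)  (2,4)  (4,5)  (2,7)  (7,8)  (8,12)  (14,15)  (13,16)
take (0,1); take (2,3); take (4,5); take (7,8); take (8,12); take (14,15).
Selected 6 shows.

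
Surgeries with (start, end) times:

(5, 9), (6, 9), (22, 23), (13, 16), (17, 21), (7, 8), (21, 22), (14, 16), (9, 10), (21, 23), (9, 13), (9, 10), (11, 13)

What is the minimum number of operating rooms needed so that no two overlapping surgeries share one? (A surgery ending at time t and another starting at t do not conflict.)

3

Events (time:±→running): 5:+→1 6:+→2 7:+→3 … peak 3.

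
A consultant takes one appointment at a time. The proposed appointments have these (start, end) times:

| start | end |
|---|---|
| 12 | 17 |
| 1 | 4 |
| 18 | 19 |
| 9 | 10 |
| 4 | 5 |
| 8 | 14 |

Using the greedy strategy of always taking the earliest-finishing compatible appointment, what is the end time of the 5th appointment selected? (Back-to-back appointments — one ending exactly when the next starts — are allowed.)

Sort by end time and greedily take each interval whose start is ≥ the last chosen end.
Sorted by end: (1,4)  (4,5)  (9,10)  (8,14)  (12,17)  (18,19)
take (1,4); take (4,5); take (9,10); take (12,17); take (18,19).
Selected: (1,4) (4,5) (9,10) (12,17) (18,19)

19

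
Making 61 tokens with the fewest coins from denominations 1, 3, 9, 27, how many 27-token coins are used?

2

Use the largest denomination that fits, subtract, and repeat.
61 = 2×27 + 2×3 + 1×1
Count of 27: 2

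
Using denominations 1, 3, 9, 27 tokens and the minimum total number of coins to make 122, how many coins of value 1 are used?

2

Greedy: take as many of the largest coin as possible, then repeat with the remainder.
122 − 4×27→14 − 1×9→5 − 1×3→2 − 2×1→0
Count of 1: 2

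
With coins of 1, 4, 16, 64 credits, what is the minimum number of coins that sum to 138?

6

Greedy: take as many of the largest coin as possible, then repeat with the remainder.
138 = 2×64 + 2×4 + 2×1
Total coins = 2 + 2 + 2 = 6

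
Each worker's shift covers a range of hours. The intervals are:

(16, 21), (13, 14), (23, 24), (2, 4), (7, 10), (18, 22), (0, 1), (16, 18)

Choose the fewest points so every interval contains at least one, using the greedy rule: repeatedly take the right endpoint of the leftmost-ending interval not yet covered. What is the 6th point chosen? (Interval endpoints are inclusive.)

24

Sorted: [0,1] [2,4] [7,10] [13,14] [16,18] [16,21] [18,22] [23,24]
{[0,1]} hit by 1; {[2,4]} hit by 4; {[7,10]} hit by 10; {[13,14]} hit by 14; {[16,18],[16,21],[18,22]} hit by 18; {[23,24]} hit by 24.
Points: 1, 4, 10, 14, 18, 24 (6 total).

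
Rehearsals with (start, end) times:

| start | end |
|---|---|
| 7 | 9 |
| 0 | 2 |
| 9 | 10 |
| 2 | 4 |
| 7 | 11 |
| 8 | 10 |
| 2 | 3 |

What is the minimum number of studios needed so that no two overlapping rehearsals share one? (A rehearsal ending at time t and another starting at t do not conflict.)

starts: [0, 2, 2, 7, 7, 8, 9]
ends:   [2, 3, 4, 9, 10, 10, 11]
s0→1 e2→0 s2→1 s2→2 e3→1 e4→0 s7→1 s7→2 s8→3  — peak 3.

3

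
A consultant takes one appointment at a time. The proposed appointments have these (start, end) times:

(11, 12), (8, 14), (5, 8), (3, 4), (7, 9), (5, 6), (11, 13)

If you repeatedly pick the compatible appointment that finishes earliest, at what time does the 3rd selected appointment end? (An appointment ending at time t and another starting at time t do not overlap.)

Order by finish time; keep every interval that doesn't clash with the previous kept one.
By end time: (3,4), (5,6), (5,8), (7,9), (11,12), (11,13), (8,14).
Pick (3,4); next start ≥ 4 → (5,6); next start ≥ 6 → (7,9); next start ≥ 9 → (11,12).
Selected: (3,4) (5,6) (7,9) (11,12)

9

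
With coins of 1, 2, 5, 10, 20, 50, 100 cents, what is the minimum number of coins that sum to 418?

Use the largest denomination that fits, subtract, and repeat.
418 − 4×100→18 − 1×10→8 − 1×5→3 − 1×2→1 − 1×1→0
Total coins = 4 + 1 + 1 + 1 + 1 = 8

8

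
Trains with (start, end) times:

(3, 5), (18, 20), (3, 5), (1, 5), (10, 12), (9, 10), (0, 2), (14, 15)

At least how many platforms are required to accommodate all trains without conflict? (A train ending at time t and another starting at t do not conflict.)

Count concurrent intervals with a sweep; the peak is the room count.
Events (time:±→running): 0:+→1 1:+→2 2:-→1 3:+→2 3:+→3 … peak 3.

3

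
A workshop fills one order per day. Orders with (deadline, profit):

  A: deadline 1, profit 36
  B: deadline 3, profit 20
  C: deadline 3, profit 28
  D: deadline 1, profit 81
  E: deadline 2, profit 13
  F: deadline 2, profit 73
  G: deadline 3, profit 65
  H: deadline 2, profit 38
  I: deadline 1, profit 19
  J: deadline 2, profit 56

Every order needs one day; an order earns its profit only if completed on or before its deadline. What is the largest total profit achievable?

219

By profit: D(d1,81), F(d2,73), G(d3,65), J(d2,56), H(d2,38), A(d1,36), C(d3,28), B(d3,20), I(d1,19), E(d2,13)
D→slot 1; F→slot 2; G→slot 3; J skipped; H skipped; A skipped; C skipped; B skipped; I skipped; E skipped.
Profit = 81 + 73 + 65 = 219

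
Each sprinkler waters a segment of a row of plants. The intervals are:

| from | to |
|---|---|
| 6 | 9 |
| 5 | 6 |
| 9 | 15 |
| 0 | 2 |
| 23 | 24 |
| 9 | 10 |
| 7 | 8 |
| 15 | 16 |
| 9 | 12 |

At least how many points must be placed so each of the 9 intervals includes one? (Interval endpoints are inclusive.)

6

Sort by right endpoint; whenever an interval is uncovered, place a point at its right end.
By right end: [0,2]  [5,6]  [7,8]  [6,9]  [9,10]  [9,12]  [9,15]  [15,16]  [23,24]
[0,2] uncovered → point at 2; [5,6] uncovered → point at 6; [7,8] uncovered → point at 8; [9,10] uncovered → point at 10; [15,16] uncovered → point at 16; [23,24] uncovered → point at 24.
Points: 2, 6, 8, 10, 16, 24 (6 total).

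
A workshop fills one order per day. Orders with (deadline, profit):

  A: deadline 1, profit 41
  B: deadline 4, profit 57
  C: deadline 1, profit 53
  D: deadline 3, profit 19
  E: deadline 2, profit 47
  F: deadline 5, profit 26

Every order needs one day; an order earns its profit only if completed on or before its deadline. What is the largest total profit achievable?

Profit order: B=57 C=53 E=47 A=41 F=26 D=19
Assign: B→slot 4, C→slot 1, E→slot 2, A skipped, F→slot 5, D→slot 3.
Slots: [1:C] [2:E] [3:D] [4:B] [5:F]
Profit = 53 + 47 + 19 + 57 + 26 = 202

202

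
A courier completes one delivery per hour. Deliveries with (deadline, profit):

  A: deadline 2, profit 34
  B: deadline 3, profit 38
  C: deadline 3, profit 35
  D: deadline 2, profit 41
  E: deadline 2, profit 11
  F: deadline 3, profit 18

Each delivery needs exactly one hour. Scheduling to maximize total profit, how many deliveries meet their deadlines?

3

Sort by profit descending; place each in the latest free slot ≤ its deadline.
By profit: D(d2,41), B(d3,38), C(d3,35), A(d2,34), F(d3,18), E(d2,11)
D→slot 2; B→slot 3; C→slot 1; A skipped; F skipped; E skipped.
3 of 6 scheduled.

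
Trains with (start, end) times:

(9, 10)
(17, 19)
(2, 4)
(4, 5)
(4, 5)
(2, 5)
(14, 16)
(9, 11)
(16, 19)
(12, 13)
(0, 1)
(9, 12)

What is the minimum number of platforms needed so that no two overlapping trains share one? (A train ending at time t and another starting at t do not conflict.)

3

Count concurrent intervals with a sweep; the peak is the room count.
Events (time:±→running): 0:+→1 1:-→0 2:+→1 2:+→2 4:-→1 4:+→2 4:+→3 … peak 3.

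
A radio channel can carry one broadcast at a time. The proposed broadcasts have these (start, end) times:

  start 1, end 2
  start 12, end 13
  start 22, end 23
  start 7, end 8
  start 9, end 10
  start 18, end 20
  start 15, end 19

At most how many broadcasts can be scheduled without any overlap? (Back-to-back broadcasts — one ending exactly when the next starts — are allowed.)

Order by finish time; keep every interval that doesn't clash with the previous kept one.
Sorted by end: (1,2)  (7,8)  (9,10)  (12,13)  (15,19)  (18,20)  (22,23)
take (1,2); take (7,8); take (9,10); take (12,13); take (15,19); take (22,23).
Selected 6 broadcasts.

6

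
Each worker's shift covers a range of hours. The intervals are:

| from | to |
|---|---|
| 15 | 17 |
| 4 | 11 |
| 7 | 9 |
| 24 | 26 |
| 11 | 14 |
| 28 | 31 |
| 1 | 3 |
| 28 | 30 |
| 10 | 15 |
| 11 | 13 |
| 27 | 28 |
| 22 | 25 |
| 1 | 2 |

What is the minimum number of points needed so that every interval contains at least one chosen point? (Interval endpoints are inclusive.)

Process intervals by earliest right end; each time one isn't hit yet, stab at its right endpoint.
By right end: [1,2]  [1,3]  [7,9]  [4,11]  [11,13]  [11,14]  [10,15]  [15,17]  [22,25]  [24,26]  [27,28]  [28,30]  [28,31]
[1,2] uncovered → point at 2; [7,9] uncovered → point at 9; [11,13] uncovered → point at 13; [15,17] uncovered → point at 17; [22,25] uncovered → point at 25; [27,28] uncovered → point at 28.
Points: 2, 9, 13, 17, 25, 28 (6 total).

6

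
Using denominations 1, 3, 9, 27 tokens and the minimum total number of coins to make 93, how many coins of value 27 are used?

Use the largest denomination that fits, subtract, and repeat.
93 = 3×27 + 1×9 + 1×3
Count of 27: 3

3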